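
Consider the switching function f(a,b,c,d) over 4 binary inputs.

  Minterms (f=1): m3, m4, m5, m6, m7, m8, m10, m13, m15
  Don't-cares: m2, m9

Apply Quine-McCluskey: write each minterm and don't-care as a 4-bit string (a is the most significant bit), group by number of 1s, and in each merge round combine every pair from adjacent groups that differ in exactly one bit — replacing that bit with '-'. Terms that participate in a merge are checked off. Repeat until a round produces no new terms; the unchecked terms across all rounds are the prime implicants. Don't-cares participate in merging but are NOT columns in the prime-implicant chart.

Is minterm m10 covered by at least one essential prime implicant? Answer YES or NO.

NO

size-2^0 implicants → 0010(✓)  0011(✓)  0100(✓)  0101(✓)  0110(✓)  0111(✓)  1000(✓)  1001(✓)  1010(✓)  1101(✓)  1111(✓)
size-2^1 implicants → -010  -101(✓)  -111(✓)  0-10(✓)  0-11(✓)  001-(✓)  01-0(✓)  01-1(✓)  010-(✓)  011-(✓)  1-01  10-0  100-  11-1(✓)
size-2^2 implicants → -1-1  0-1-  01--
Unchecked terms (primes): -010, -1-1, 0-1-, 01--, 1-01, 10-0, 100-
Minterm coverage:
  m3 ⊆ 0-1- [E]
  m4 ⊆ 01-- [E]
  m5 ⊆ -1-1,01--
  m6 ⊆ 0-1-,01--
  m7 ⊆ -1-1,0-1-,01--
  m8 ⊆ 10-0,100-
  m10 ⊆ -010,10-0
  m13 ⊆ -1-1,1-01
  m15 ⊆ -1-1 [E]
E = {-1-1, 0-1-, 01--}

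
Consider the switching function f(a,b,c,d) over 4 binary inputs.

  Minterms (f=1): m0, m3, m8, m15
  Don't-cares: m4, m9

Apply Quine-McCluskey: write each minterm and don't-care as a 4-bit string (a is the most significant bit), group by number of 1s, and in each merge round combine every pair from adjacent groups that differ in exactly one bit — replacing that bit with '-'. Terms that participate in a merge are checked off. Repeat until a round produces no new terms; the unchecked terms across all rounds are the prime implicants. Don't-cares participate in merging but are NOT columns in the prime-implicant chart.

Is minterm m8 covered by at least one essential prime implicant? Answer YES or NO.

Round 0: 0000✓ 0011 0100✓ 1000✓ 1001✓ 1111
Round 1: -000 0-00 100-
PIs = {-000, 0-00, 0011, 100-, 1111}
Coverage chart:
  m0: -000,0-00
  m3: 0011 ←essential
  m8: -000,100-
  m15: 1111 ←essential
Essential: 0011, 1111

NO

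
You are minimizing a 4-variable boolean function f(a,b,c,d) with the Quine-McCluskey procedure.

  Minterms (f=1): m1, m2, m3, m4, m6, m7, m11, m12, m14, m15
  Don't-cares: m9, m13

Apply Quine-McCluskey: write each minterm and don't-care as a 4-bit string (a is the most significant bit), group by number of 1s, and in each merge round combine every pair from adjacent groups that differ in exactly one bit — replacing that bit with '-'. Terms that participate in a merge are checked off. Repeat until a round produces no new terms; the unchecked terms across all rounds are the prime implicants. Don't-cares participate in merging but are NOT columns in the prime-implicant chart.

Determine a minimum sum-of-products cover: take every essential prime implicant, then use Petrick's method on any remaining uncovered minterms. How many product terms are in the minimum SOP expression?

4

size-2^0 implicants → 0001(✓)  0010(✓)  0011(✓)  0100(✓)  0110(✓)  0111(✓)  1001(✓)  1011(✓)  1100(✓)  1101(✓)  1110(✓)  1111(✓)
size-2^1 implicants → -001(✓)  -011(✓)  -100(✓)  -110(✓)  -111(✓)  0-10(✓)  0-11(✓)  00-1(✓)  001-(✓)  01-0(✓)  011-(✓)  1-01(✓)  1-11(✓)  10-1(✓)  11-0(✓)  11-1(✓)  110-(✓)  111-(✓)
size-2^2 implicants → --11  -0-1  -1-0  -11-  0-1-  1--1  11--
Unchecked terms (primes): --11, -0-1, -1-0, -11-, 0-1-, 1--1, 11--
Minterm coverage:
  m1 ⊆ -0-1 [E]
  m2 ⊆ 0-1- [E]
  m3 ⊆ --11,-0-1,0-1-
  m4 ⊆ -1-0 [E]
  m6 ⊆ -1-0,-11-,0-1-
  m7 ⊆ --11,-11-,0-1-
  m11 ⊆ --11,-0-1,1--1
  m12 ⊆ -1-0,11--
  m14 ⊆ -1-0,-11-,11--
  m15 ⊆ --11,-11-,1--1,11--
E = {-0-1, -1-0, 0-1-}
Petrick residual → --11
Cover = cd + b'd + bd' + a'c  |cover|=4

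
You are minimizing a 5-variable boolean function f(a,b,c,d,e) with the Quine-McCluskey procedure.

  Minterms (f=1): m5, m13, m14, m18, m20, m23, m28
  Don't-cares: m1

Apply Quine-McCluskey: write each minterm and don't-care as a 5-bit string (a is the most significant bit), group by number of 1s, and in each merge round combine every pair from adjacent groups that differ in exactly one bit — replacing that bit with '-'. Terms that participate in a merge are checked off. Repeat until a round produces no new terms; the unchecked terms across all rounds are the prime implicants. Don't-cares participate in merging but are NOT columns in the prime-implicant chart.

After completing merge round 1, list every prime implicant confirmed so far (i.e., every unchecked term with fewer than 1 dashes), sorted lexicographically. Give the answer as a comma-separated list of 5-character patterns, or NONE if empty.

Round 0: 00001✓ 00101✓ 01101✓ 01110 10010 10100✓ 10111 11100✓
Round 1: 0-101 00-01 1-100
PIs = {0-101, 00-01, 01110, 1-100, 10010, 10111}

01110, 10010, 10111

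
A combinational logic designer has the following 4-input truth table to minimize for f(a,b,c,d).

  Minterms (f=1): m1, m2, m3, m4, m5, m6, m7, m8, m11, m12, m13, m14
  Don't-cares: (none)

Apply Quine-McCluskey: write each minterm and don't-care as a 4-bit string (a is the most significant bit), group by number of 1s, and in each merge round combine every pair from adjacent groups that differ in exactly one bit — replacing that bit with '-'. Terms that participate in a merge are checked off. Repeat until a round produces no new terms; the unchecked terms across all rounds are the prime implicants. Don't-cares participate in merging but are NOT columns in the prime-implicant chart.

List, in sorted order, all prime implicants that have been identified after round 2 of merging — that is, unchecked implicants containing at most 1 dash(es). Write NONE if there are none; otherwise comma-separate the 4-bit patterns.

Round 0: 0001✓ 0010✓ 0011✓ 0100✓ 0101✓ 0110✓ 0111✓ 1000✓ 1011✓ 1100✓ 1101✓ 1110✓
Round 1: -011 -100✓ -101✓ -110✓ 0-01✓ 0-10✓ 0-11✓ 00-1✓ 001-✓ 01-0✓ 01-1✓ 010-✓ 011-✓ 1-00 11-0✓ 110-✓
Round 2: -1-0 -10- 0--1 0-1- 01--
PIs = {-011, -1-0, -10-, 0--1, 0-1-, 01--, 1-00}

-011, 1-00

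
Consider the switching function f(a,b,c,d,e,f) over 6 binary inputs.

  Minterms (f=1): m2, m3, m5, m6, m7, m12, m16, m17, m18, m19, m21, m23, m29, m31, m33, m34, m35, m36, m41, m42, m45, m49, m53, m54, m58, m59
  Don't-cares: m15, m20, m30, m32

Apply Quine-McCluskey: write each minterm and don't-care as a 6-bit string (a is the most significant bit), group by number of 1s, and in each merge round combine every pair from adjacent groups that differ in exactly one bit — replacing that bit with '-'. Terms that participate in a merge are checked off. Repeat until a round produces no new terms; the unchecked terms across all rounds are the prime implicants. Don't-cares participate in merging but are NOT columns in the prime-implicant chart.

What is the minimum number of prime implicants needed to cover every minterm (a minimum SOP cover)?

size-2^0 implicants → 000010(✓)  000011(✓)  000101(✓)  000110(✓)  000111(✓)  001100  001111(✓)  010000(✓)  010001(✓)  010010(✓)  010011(✓)  010100(✓)  010101(✓)  010111(✓)  011101(✓)  011110(✓)  011111(✓)  100000(✓)  100001(✓)  100010(✓)  100011(✓)  100100(✓)  101001(✓)  101010(✓)  101101(✓)  110001(✓)  110101(✓)  110110  111010(✓)  111011(✓)
size-2^1 implicants → -00010(✓)  -00011(✓)  -10001(✓)  -10101(✓)  0-0010(✓)  0-0011(✓)  0-0101(✓)  0-0111(✓)  0-1111(✓)  00-111(✓)  000-10(✓)  000-11(✓)  00001-(✓)  0001-1(✓)  00011-(✓)  01-101(✓)  01-111(✓)  010-00(✓)  010-01(✓)  010-11(✓)  0100-0(✓)  0100-1(✓)  01000-(✓)  01001-(✓)  0101-1(✓)  01010-(✓)  0111-1(✓)  01111-  1-0001  1-1010  10-001  10-010  100-00  1000-0(✓)  1000-1(✓)  10000-(✓)  10001-(✓)  101-01  110-01(✓)  11101-
size-2^2 implicants → -0001-  -10-01  0--111  0-0-11  0-001-  0-01-1  000-1-  01-1-1  010--1  010-0-  0100--  1000--
Unchecked terms (primes): -0001-, -10-01, 0--111, 0-0-11, 0-001-, 0-01-1, 000-1-, 001100, 01-1-1, 010--1, 010-0-, 0100--, 01111-, 1-0001, 1-1010, 10-001, 10-010, 100-00, 1000--, 101-01, 110110, 11101-
Minterm coverage:
  m2 ⊆ -0001-,0-001-,000-1-
  m3 ⊆ -0001-,0-0-11,0-001-,000-1-
  m5 ⊆ 0-01-1 [E]
  m6 ⊆ 000-1- [E]
  m7 ⊆ 0--111,0-0-11,0-01-1,000-1-
  m12 ⊆ 001100 [E]
  m16 ⊆ 010-0-,0100--
  m17 ⊆ -10-01,010--1,010-0-,0100--
  m18 ⊆ 0-001-,0100--
  m19 ⊆ 0-0-11,0-001-,010--1,0100--
  m21 ⊆ -10-01,0-01-1,01-1-1,010--1,010-0-
  m23 ⊆ 0--111,0-0-11,0-01-1,01-1-1,010--1
  m29 ⊆ 01-1-1 [E]
  m31 ⊆ 0--111,01-1-1,01111-
  m33 ⊆ 1-0001,10-001,1000--
  m34 ⊆ -0001-,10-010,1000--
  m35 ⊆ -0001-,1000--
  m36 ⊆ 100-00 [E]
  m41 ⊆ 10-001,101-01
  m42 ⊆ 1-1010,10-010
  m45 ⊆ 101-01 [E]
  m49 ⊆ -10-01,1-0001
  m53 ⊆ -10-01 [E]
  m54 ⊆ 110110 [E]
  m58 ⊆ 1-1010,11101-
  m59 ⊆ 11101- [E]
E = {-10-01, 0-01-1, 000-1-, 001100, 01-1-1, 100-00, 101-01, 110110, 11101-}
Petrick residual → 0100--, 1-1010, 1000--
Cover = bc'e'f + a'c'df + a'b'c'e + a'b'cde'f' + a'bdf + a'bc'd' + acd'ef' + ab'c'e'f' + ab'c'd' + ab'ce'f + abc'def' + abcd'e  |cover|=12

12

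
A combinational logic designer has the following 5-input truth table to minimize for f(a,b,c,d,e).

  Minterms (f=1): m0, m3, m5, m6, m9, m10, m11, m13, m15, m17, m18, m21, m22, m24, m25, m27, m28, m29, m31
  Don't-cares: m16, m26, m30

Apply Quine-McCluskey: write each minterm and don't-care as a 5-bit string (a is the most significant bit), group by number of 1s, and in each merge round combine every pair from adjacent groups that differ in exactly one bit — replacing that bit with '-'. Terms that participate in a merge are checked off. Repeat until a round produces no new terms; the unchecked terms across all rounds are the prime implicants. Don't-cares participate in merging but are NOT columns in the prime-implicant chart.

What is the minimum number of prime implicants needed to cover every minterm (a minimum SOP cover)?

size-2^0 implicants → 00000(✓)  00011(✓)  00101(✓)  00110(✓)  01001(✓)  01010(✓)  01011(✓)  01101(✓)  01111(✓)  10000(✓)  10001(✓)  10010(✓)  10101(✓)  10110(✓)  11000(✓)  11001(✓)  11010(✓)  11011(✓)  11100(✓)  11101(✓)  11110(✓)  11111(✓)
size-2^1 implicants → -0000  -0101(✓)  -0110  -1001(✓)  -1010(✓)  -1011(✓)  -1101(✓)  -1111(✓)  0-011  0-101(✓)  01-01(✓)  01-11(✓)  010-1(✓)  0101-(✓)  011-1(✓)  1-000(✓)  1-001(✓)  1-010(✓)  1-101(✓)  1-110(✓)  10-01(✓)  10-10(✓)  100-0(✓)  1000-(✓)  11-00(✓)  11-01(✓)  11-10(✓)  11-11(✓)  110-0(✓)  110-1(✓)  1100-(✓)  1101-(✓)  111-0(✓)  111-1(✓)  1110-(✓)  1111-(✓)
size-2^2 implicants → --101  -1-01(✓)  -1-11(✓)  -10-1(✓)  -101-  -11-1(✓)  01--1(✓)  1--01  1--10  1-0-0  1-00-  11--0(✓)  11--1(✓)  11-0-(✓)  11-1-(✓)  110--(✓)  111--(✓)
size-2^3 implicants → -1--1  11---
Unchecked terms (primes): --101, -0000, -0110, -1--1, -101-, 0-011, 1--01, 1--10, 1-0-0, 1-00-, 11---
Minterm coverage:
  m0 ⊆ -0000 [E]
  m3 ⊆ 0-011 [E]
  m5 ⊆ --101 [E]
  m6 ⊆ -0110 [E]
  m9 ⊆ -1--1 [E]
  m10 ⊆ -101- [E]
  m11 ⊆ -1--1,-101-,0-011
  m13 ⊆ --101,-1--1
  m15 ⊆ -1--1 [E]
  m17 ⊆ 1--01,1-00-
  m18 ⊆ 1--10,1-0-0
  m21 ⊆ --101,1--01
  m22 ⊆ -0110,1--10
  m24 ⊆ 1-0-0,1-00-,11---
  m25 ⊆ -1--1,1--01,1-00-,11---
  m27 ⊆ -1--1,-101-,11---
  m28 ⊆ 11--- [E]
  m29 ⊆ --101,-1--1,1--01,11---
  m31 ⊆ -1--1,11---
E = {--101, -0000, -0110, -1--1, -101-, 0-011, 11---}
Petrick residual → 1--01, 1--10
Cover = cd'e + b'c'd'e' + b'cde' + be + bc'd + a'c'de + ad'e + ade' + ab  |cover|=9

9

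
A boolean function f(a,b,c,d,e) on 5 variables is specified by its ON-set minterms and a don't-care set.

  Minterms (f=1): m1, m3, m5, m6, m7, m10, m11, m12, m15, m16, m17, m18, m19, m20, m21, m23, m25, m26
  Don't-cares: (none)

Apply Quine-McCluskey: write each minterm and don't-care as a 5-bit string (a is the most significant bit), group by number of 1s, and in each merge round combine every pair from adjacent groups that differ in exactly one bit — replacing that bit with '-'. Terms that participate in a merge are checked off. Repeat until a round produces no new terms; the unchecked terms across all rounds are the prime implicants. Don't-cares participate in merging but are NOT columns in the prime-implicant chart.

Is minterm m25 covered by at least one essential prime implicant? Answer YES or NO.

YES

Round 0: 00001✓ 00011✓ 00101✓ 00110✓ 00111✓ 01010✓ 01011✓ 01100 01111✓ 10000✓ 10001✓ 10010✓ 10011✓ 10100✓ 10101✓ 10111✓ 11001✓ 11010✓
Round 1: -0001✓ -0011✓ -0101✓ -0111✓ -1010 0-011✓ 0-111✓ 00-01✓ 00-11✓ 000-1✓ 001-1✓ 0011- 01-11✓ 0101- 1-001 1-010 10-00✓ 10-01✓ 10-11✓ 100-0✓ 100-1✓ 1000-✓ 1001-✓ 101-1✓ 1010-✓
Round 2: -0-01✓ -0-11✓ -00-1✓ -01-1✓ 0--11 00--1✓ 10--1✓ 10-0- 100--
Round 3: -0--1
PIs = {-0--1, -1010, 0--11, 0011-, 0101-, 01100, 1-001, 1-010, 10-0-, 100--}
Coverage chart:
  m1: -0--1 ←essential
  m3: -0--1,0--11
  m5: -0--1 ←essential
  m6: 0011- ←essential
  m7: -0--1,0--11,0011-
  m10: -1010,0101-
  m11: 0--11,0101-
  m12: 01100 ←essential
  m15: 0--11 ←essential
  m16: 10-0-,100--
  m17: -0--1,1-001,10-0-,100--
  m18: 1-010,100--
  m19: -0--1,100--
  m20: 10-0- ←essential
  m21: -0--1,10-0-
  m23: -0--1 ←essential
  m25: 1-001 ←essential
  m26: -1010,1-010
Essential: -0--1, 0--11, 0011-, 01100, 1-001, 10-0-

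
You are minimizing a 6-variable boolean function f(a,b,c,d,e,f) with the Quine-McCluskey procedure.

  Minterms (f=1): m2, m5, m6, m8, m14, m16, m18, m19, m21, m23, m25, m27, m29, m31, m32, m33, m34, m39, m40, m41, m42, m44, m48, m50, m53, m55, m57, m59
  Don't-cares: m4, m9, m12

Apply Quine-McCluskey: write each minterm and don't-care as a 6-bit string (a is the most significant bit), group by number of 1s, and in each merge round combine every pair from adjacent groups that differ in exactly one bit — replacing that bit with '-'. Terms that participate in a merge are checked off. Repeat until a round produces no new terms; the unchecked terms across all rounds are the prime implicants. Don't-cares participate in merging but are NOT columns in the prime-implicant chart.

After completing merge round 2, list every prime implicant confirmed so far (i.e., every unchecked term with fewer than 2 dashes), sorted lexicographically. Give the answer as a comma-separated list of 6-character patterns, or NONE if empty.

0-0101, 000-10, 00010-, 01001-, 1-0111

[col 0] 000010*, 000100*, 000101*, 000110*, 001000*, 001001*, 001100*, 001110*, 010000*, 010010*, 010011*, 010101*, 010111*, 011001*, 011011*, 011101*, 011111*, 100000*, 100001*, 100010*, 100111*, 101000*, 101001*, 101010*, 101100*, 110000*, 110010*, 110101*, 110111*, 111001*, 111011*
[col 1] -00010*, -01000*, -01001*, -01100*, -10000*, -10010*, -10101*, -10111*, -11001*, -11011*, 0-0010*, 0-0101, 0-1001*, 00-100*, 00-110*, 000-10, 0001-0*, 00010-, 001-00*, 00100-*, 0011-0*, 01-011*, 01-101*, 01-111*, 010-11*, 0100-0*, 01001-, 0101-1*, 011-01*, 011-11*, 0110-1*, 0111-1*, 1-0000*, 1-0010*, 1-0111, 1-1001*, 10-000*, 10-001*, 10-010*, 1000-0*, 10000-*, 101-00*, 1010-0*, 10100-*, 1100-0*, 1101-1*, 1110-1*
[col 2] --0010, --1001, -01-00, -0100-, -100-0, -101-1, -110-1, 00-1-0, 01--11, 01-1-1, 011--1, 1-00-0, 10-0-0, 10-00-
Prime implicants: --0010, --1001, -01-00, -0100-, -100-0, -101-1, -110-1, 0-0101, 00-1-0, 000-10, 00010-, 01--11, 01-1-1, 01001-, 011--1, 1-00-0, 1-0111, 10-0-0, 10-00-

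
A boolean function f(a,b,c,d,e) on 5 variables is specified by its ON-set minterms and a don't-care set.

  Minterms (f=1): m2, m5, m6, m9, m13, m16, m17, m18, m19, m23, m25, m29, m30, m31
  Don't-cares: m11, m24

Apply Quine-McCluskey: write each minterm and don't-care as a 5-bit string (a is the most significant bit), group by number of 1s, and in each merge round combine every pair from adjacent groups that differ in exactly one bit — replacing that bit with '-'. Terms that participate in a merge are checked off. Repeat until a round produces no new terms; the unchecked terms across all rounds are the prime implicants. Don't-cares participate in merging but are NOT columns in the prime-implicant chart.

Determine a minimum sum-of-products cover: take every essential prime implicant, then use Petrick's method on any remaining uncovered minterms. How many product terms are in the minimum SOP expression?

size-2^0 implicants → 00010(✓)  00101(✓)  00110(✓)  01001(✓)  01011(✓)  01101(✓)  10000(✓)  10001(✓)  10010(✓)  10011(✓)  10111(✓)  11000(✓)  11001(✓)  11101(✓)  11110(✓)  11111(✓)
size-2^1 implicants → -0010  -1001(✓)  -1101(✓)  0-101  00-10  01-01(✓)  010-1  1-000(✓)  1-001(✓)  1-111  10-11  100-0(✓)  100-1(✓)  1000-(✓)  1001-(✓)  11-01(✓)  1100-(✓)  111-1  1111-
size-2^2 implicants → -1-01  1-00-  100--
Unchecked terms (primes): -0010, -1-01, 0-101, 00-10, 010-1, 1-00-, 1-111, 10-11, 100--, 111-1, 1111-
Minterm coverage:
  m2 ⊆ -0010,00-10
  m5 ⊆ 0-101 [E]
  m6 ⊆ 00-10 [E]
  m9 ⊆ -1-01,010-1
  m13 ⊆ -1-01,0-101
  m16 ⊆ 1-00-,100--
  m17 ⊆ 1-00-,100--
  m18 ⊆ -0010,100--
  m19 ⊆ 10-11,100--
  m23 ⊆ 1-111,10-11
  m25 ⊆ -1-01,1-00-
  m29 ⊆ -1-01,111-1
  m30 ⊆ 1111- [E]
  m31 ⊆ 1-111,111-1,1111-
E = {0-101, 00-10, 1111-}
Petrick residual → -1-01, 1-111, 100--
Cover = bd'e + a'cd'e + a'b'de' + acde + ab'c' + abcd  |cover|=6

6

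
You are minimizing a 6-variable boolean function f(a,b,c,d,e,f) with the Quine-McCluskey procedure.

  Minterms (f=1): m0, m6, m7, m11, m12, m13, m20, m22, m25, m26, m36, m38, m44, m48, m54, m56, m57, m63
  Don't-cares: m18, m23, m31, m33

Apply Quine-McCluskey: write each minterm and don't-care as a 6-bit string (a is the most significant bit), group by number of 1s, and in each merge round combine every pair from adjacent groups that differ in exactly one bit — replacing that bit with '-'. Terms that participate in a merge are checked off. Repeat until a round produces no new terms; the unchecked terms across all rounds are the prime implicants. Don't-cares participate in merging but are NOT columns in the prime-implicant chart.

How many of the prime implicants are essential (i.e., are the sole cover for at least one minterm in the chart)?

[col 0] 000000, 000110*, 000111*, 001011, 001100*, 001101*, 010010*, 010100*, 010110*, 010111*, 011001*, 011010*, 011111*, 100001, 100100*, 100110*, 101100*, 110000*, 110110*, 111000*, 111001*, 111111*
[col 1] -00110*, -01100, -10110*, -11001, -11111, 0-0110*, 0-0111*, 00011-*, 00110-, 01-010, 01-111, 010-10, 0101-0, 01011-*, 1-0110*, 10-100, 1001-0, 11-000, 11100-
[col 2] --0110, 0-011-
Prime implicants: --0110, -01100, -11001, -11111, 0-011-, 000000, 001011, 00110-, 01-010, 01-111, 010-10, 0101-0, 10-100, 100001, 1001-0, 11-000, 11100-
PI chart (minterm → PIs covering it):
  0 | 000000  (sole → essential)
  6 | --0110,0-011-
  7 | 0-011-  (sole → essential)
  11 | 001011  (sole → essential)
  12 | -01100,00110-
  13 | 00110-  (sole → essential)
  20 | 0101-0  (sole → essential)
  22 | --0110,0-011-,010-10,0101-0
  25 | -11001  (sole → essential)
  26 | 01-010  (sole → essential)
  36 | 10-100,1001-0
  38 | --0110,1001-0
  44 | -01100,10-100
  48 | 11-000  (sole → essential)
  54 | --0110  (sole → essential)
  56 | 11-000,11100-
  57 | -11001,11100-
  63 | -11111  (sole → essential)
Essential prime implicants: --0110, -11001, -11111, 0-011-, 000000, 001011, 00110-, 01-010, 0101-0, 11-000

10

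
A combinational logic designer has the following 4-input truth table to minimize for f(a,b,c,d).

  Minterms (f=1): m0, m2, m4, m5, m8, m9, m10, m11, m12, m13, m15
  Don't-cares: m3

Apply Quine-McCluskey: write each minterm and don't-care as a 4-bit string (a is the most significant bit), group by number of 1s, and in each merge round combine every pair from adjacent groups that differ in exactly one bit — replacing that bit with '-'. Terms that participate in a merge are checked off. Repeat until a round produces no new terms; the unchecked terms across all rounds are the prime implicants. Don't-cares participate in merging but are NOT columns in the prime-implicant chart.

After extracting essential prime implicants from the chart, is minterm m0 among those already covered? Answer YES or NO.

[col 0] 0000*, 0010*, 0011*, 0100*, 0101*, 1000*, 1001*, 1010*, 1011*, 1100*, 1101*, 1111*
[col 1] -000*, -010*, -011*, -100*, -101*, 0-00*, 00-0*, 001-*, 010-*, 1-00*, 1-01*, 1-11*, 10-0*, 10-1*, 100-*, 101-*, 11-1*, 110-*
[col 2] --00, -0-0, -01-, -10-, 1--1, 1-0-, 10--
Prime implicants: --00, -0-0, -01-, -10-, 1--1, 1-0-, 10--
PI chart (minterm → PIs covering it):
  0 | --00,-0-0
  2 | -0-0,-01-
  4 | --00,-10-
  5 | -10-  (sole → essential)
  8 | --00,-0-0,1-0-,10--
  9 | 1--1,1-0-,10--
  10 | -0-0,-01-,10--
  11 | -01-,1--1,10--
  12 | --00,-10-,1-0-
  13 | -10-,1--1,1-0-
  15 | 1--1  (sole → essential)
Essential prime implicants: -10-, 1--1

NO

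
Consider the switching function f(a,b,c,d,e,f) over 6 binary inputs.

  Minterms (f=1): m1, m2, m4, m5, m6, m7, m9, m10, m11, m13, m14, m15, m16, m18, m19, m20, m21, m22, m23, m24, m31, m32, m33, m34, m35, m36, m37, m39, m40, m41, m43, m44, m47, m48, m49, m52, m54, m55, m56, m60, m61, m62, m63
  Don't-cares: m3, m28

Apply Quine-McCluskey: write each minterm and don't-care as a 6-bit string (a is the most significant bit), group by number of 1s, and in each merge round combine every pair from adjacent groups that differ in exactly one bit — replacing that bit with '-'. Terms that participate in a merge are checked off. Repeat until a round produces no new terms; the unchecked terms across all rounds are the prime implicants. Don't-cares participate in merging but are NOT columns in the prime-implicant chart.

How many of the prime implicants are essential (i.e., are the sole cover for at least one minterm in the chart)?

[col 0] 000001*, 000010*, 000011*, 000100*, 000101*, 000110*, 000111*, 001001*, 001010*, 001011*, 001101*, 001110*, 001111*, 010000*, 010010*, 010011*, 010100*, 010101*, 010110*, 010111*, 011000*, 011100*, 011111*, 100000*, 100001*, 100010*, 100011*, 100100*, 100101*, 100111*, 101000*, 101001*, 101011*, 101100*, 101111*, 110000*, 110001*, 110100*, 110110*, 110111*, 111000*, 111100*, 111101*, 111110*, 111111*
[col 1] -00001*, -00010*, -00011*, -00100*, -00101*, -00111*, -01001*, -01011*, -01111*, -10000*, -10100*, -10110*, -10111*, -11000*, -11100*, -11111*, 0-0010*, 0-0011*, 0-0100*, 0-0101*, 0-0110*, 0-0111*, 0-1111*, 00-001*, 00-010*, 00-011*, 00-101*, 00-110*, 00-111*, 000-01*, 000-10*, 000-11*, 0000-1*, 00001-*, 0001-0*, 0001-1*, 00010-*, 00011-*, 001-01*, 001-10*, 001-11*, 0010-1*, 00101-*, 0011-1*, 00111-*, 01-000*, 01-100*, 01-111*, 010-00*, 010-10*, 010-11*, 0100-0*, 01001-*, 0101-0*, 0101-1*, 01010-*, 01011-*, 011-00*, 1-0000*, 1-0001*, 1-0100*, 1-0111*, 1-1000*, 1-1100*, 1-1111*, 10-000*, 10-001*, 10-011*, 10-100*, 10-111*, 100-00*, 100-01*, 100-11*, 1000-0*, 1000-1*, 10000-*, 10001-*, 1001-1*, 10010-*, 101-00*, 101-11*, 1010-1*, 10100-*, 11-000*, 11-100*, 11-110*, 11-111*, 110-00*, 11000-*, 1101-0*, 11011-*, 111-00*, 1111-0*, 1111-1*, 11110-*, 11111-*
[col 2] --0100, --0111*, --1111*, -0-001*, -0-011*, -0-111*, -00-01*, -00-11*, -000-1*, -0001-, -001-1*, -0010-, -01-11*, -010-1*, -1-000*, -1-100*, -1-111*, -10-00*, -101-0, -1011-, -11-00*, 0--111*, 0-0-10*, 0-0-11*, 0-001-*, 0-01-0*, 0-01-1*, 0-010-*, 0-011-*, 00--01*, 00--10*, 00--11*, 00-0-1*, 00-01-*, 00-1-1*, 00-11-*, 000--1*, 000-1-*, 0001--*, 001--1*, 001-1-*, 01--00*, 010--0, 010-1-*, 0101--*, 1--000*, 1--100*, 1--111*, 1-0-00*, 1-000-, 1-1-00*, 10--00*, 10--11*, 10-0-1*, 10-00-, 100--1*, 100-0-, 1000--, 11--00*, 11-1-0, 11-11-, 1111--
[col 3] ---111, -0--11, -0-0-1, -00--1, -1--00, 0-0-1-, 0-01--, 00---1, 00--1-, 1---00
Prime implicants: ---111, --0100, -0--11, -0-0-1, -00--1, -0001-, -0010-, -1--00, -101-0, -1011-, 0-0-1-, 0-01--, 00---1, 00--1-, 010--0, 1---00, 1-000-, 10-00-, 100-0-, 1000--, 11-1-0, 11-11-, 1111--
PI chart (minterm → PIs covering it):
  1 | -0-0-1,-00--1,00---1
  2 | -0001-,0-0-1-,00--1-
  4 | --0100,-0010-,0-01--
  5 | -00--1,-0010-,0-01--,00---1
  6 | 0-0-1-,0-01--,00--1-
  7 | ---111,-0--11,-00--1,0-0-1-,0-01--,00---1,00--1-
  9 | -0-0-1,00---1
  10 | 00--1-  (sole → essential)
  11 | -0--11,-0-0-1,00---1,00--1-
  13 | 00---1  (sole → essential)
  14 | 00--1-  (sole → essential)
  15 | ---111,-0--11,00---1,00--1-
  16 | -1--00,010--0
  18 | 0-0-1-,010--0
  19 | 0-0-1-  (sole → essential)
  20 | --0100,-1--00,-101-0,0-01--,010--0
  21 | 0-01--  (sole → essential)
  22 | -101-0,-1011-,0-0-1-,0-01--,010--0
  23 | ---111,-1011-,0-0-1-,0-01--
  24 | -1--00  (sole → essential)
  31 | ---111  (sole → essential)
  32 | 1---00,1-000-,10-00-,100-0-,1000--
  33 | -0-0-1,-00--1,1-000-,10-00-,100-0-,1000--
  34 | -0001-,1000--
  35 | -0--11,-0-0-1,-00--1,-0001-,1000--
  36 | --0100,-0010-,1---00,100-0-
  37 | -00--1,-0010-,100-0-
  39 | ---111,-0--11,-00--1
  40 | 1---00,10-00-
  41 | -0-0-1,10-00-
  43 | -0--11,-0-0-1
  44 | 1---00  (sole → essential)
  47 | ---111,-0--11
  48 | -1--00,1---00,1-000-
  49 | 1-000-  (sole → essential)
  52 | --0100,-1--00,-101-0,1---00,11-1-0
  54 | -101-0,-1011-,11-1-0,11-11-
  55 | ---111,-1011-,11-11-
  56 | -1--00,1---00
  60 | -1--00,1---00,11-1-0,1111--
  61 | 1111--  (sole → essential)
  62 | 11-1-0,11-11-,1111--
  63 | ---111,11-11-,1111--
Essential prime implicants: ---111, -1--00, 0-0-1-, 0-01--, 00---1, 00--1-, 1---00, 1-000-, 1111--

9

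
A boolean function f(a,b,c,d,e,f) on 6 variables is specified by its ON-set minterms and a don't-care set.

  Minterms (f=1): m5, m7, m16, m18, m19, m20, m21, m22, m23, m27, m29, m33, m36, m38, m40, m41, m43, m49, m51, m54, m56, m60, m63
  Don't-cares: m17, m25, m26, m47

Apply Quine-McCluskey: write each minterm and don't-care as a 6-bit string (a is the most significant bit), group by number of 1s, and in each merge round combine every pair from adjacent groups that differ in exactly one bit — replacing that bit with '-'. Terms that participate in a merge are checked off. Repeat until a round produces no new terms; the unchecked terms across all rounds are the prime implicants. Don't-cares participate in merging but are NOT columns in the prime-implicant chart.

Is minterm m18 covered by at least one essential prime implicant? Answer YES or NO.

Round 0: 000101✓ 000111✓ 010000✓ 010001✓ 010010✓ 010011✓ 010100✓ 010101✓ 010110✓ 010111✓ 011001✓ 011010✓ 011011✓ 011101✓ 100001✓ 100100✓ 100110✓ 101000✓ 101001✓ 101011✓ 101111✓ 110001✓ 110011✓ 110110✓ 111000✓ 111100✓ 111111✓
Round 1: -10001✓ -10011✓ -10110 0-0101✓ 0-0111✓ 0001-1✓ 01-001✓ 01-010✓ 01-011✓ 01-101✓ 010-00✓ 010-01✓ 010-10✓ 010-11✓ 0100-0✓ 0100-1✓ 01000-✓ 01001-✓ 0101-0✓ 0101-1✓ 01010-✓ 01011-✓ 011-01✓ 0110-1✓ 01101-✓ 1-0001 1-0110 1-1000 1-1111 10-001 1001-0 101-11 1010-1 10100- 1100-1✓ 111-00
Round 2: -100-1 0-01-1 01--01 01-0-1 01-01- 010--0✓ 010--1✓ 010-0-✓ 010-1-✓ 0100--✓ 0101--✓
Round 3: 010---
PIs = {-100-1, -10110, 0-01-1, 01--01, 01-0-1, 01-01-, 010---, 1-0001, 1-0110, 1-1000, 1-1111, 10-001, 1001-0, 101-11, 1010-1, 10100-, 111-00}
Coverage chart:
  m5: 0-01-1 ←essential
  m7: 0-01-1 ←essential
  m16: 010--- ←essential
  m18: 01-01-,010---
  m19: -100-1,01-0-1,01-01-,010---
  m20: 010--- ←essential
  m21: 0-01-1,01--01,010---
  m22: -10110,010---
  m23: 0-01-1,010---
  m27: 01-0-1,01-01-
  m29: 01--01 ←essential
  m33: 1-0001,10-001
  m36: 1001-0 ←essential
  m38: 1-0110,1001-0
  m40: 1-1000,10100-
  m41: 10-001,1010-1,10100-
  m43: 101-11,1010-1
  m49: -100-1,1-0001
  m51: -100-1 ←essential
  m54: -10110,1-0110
  m56: 1-1000,111-00
  m60: 111-00 ←essential
  m63: 1-1111 ←essential
Essential: -100-1, 0-01-1, 01--01, 010---, 1-1111, 1001-0, 111-00

YES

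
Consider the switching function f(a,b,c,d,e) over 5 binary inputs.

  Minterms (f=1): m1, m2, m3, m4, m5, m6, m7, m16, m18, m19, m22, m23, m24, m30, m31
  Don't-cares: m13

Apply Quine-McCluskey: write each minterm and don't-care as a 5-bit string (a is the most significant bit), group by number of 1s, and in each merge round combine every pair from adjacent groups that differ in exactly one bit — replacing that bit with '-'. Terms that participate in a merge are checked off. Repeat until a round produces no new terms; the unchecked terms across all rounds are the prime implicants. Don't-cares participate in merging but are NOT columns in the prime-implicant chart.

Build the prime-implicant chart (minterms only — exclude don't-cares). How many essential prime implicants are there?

5

size-2^0 implicants → 00001(✓)  00010(✓)  00011(✓)  00100(✓)  00101(✓)  00110(✓)  00111(✓)  01101(✓)  10000(✓)  10010(✓)  10011(✓)  10110(✓)  10111(✓)  11000(✓)  11110(✓)  11111(✓)
size-2^1 implicants → -0010(✓)  -0011(✓)  -0110(✓)  -0111(✓)  0-101  00-01(✓)  00-10(✓)  00-11(✓)  000-1(✓)  0001-(✓)  001-0(✓)  001-1(✓)  0010-(✓)  0011-(✓)  1-000  1-110(✓)  1-111(✓)  10-10(✓)  10-11(✓)  100-0  1001-(✓)  1011-(✓)  1111-(✓)
size-2^2 implicants → -0-10(✓)  -0-11(✓)  -001-(✓)  -011-(✓)  00--1  00-1-(✓)  001--  1-11-  10-1-(✓)
size-2^3 implicants → -0-1-
Unchecked terms (primes): -0-1-, 0-101, 00--1, 001--, 1-000, 1-11-, 100-0
Minterm coverage:
  m1 ⊆ 00--1 [E]
  m2 ⊆ -0-1- [E]
  m3 ⊆ -0-1-,00--1
  m4 ⊆ 001-- [E]
  m5 ⊆ 0-101,00--1,001--
  m6 ⊆ -0-1-,001--
  m7 ⊆ -0-1-,00--1,001--
  m16 ⊆ 1-000,100-0
  m18 ⊆ -0-1-,100-0
  m19 ⊆ -0-1- [E]
  m22 ⊆ -0-1-,1-11-
  m23 ⊆ -0-1-,1-11-
  m24 ⊆ 1-000 [E]
  m30 ⊆ 1-11- [E]
  m31 ⊆ 1-11- [E]
E = {-0-1-, 00--1, 001--, 1-000, 1-11-}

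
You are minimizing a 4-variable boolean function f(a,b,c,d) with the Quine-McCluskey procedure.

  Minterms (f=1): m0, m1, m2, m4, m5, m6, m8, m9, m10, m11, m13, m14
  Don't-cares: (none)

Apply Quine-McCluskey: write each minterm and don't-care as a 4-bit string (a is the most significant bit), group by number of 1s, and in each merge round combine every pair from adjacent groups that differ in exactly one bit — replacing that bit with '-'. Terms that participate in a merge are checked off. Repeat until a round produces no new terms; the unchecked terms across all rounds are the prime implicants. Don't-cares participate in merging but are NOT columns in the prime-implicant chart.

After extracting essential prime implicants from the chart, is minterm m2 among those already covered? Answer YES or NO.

YES

Round 0: 0000✓ 0001✓ 0010✓ 0100✓ 0101✓ 0110✓ 1000✓ 1001✓ 1010✓ 1011✓ 1101✓ 1110✓
Round 1: -000✓ -001✓ -010✓ -101✓ -110✓ 0-00✓ 0-01✓ 0-10✓ 00-0✓ 000-✓ 01-0✓ 010-✓ 1-01✓ 1-10✓ 10-0✓ 10-1✓ 100-✓ 101-✓
Round 2: --01 --10 -0-0 -00- 0--0 0-0- 10--
PIs = {--01, --10, -0-0, -00-, 0--0, 0-0-, 10--}
Coverage chart:
  m0: -0-0,-00-,0--0,0-0-
  m1: --01,-00-,0-0-
  m2: --10,-0-0,0--0
  m4: 0--0,0-0-
  m5: --01,0-0-
  m6: --10,0--0
  m8: -0-0,-00-,10--
  m9: --01,-00-,10--
  m10: --10,-0-0,10--
  m11: 10-- ←essential
  m13: --01 ←essential
  m14: --10 ←essential
Essential: --01, --10, 10--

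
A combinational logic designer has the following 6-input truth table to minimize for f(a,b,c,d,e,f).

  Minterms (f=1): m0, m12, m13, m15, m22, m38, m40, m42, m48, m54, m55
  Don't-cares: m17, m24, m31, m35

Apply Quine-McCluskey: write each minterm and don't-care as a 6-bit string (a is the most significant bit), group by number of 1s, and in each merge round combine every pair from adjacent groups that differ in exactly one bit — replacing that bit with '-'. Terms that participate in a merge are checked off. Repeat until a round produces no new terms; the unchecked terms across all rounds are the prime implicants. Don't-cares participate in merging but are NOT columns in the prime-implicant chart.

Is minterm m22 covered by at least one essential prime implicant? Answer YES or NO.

Round 0: 000000 001100✓ 001101✓ 001111✓ 010001 010110✓ 011000 011111✓ 100011 100110✓ 101000✓ 101010✓ 110000 110110✓ 110111✓
Round 1: -10110 0-1111 0011-1 00110- 1-0110 1010-0 11011-
PIs = {-10110, 0-1111, 000000, 0011-1, 00110-, 010001, 011000, 1-0110, 100011, 1010-0, 110000, 11011-}
Coverage chart:
  m0: 000000 ←essential
  m12: 00110- ←essential
  m13: 0011-1,00110-
  m15: 0-1111,0011-1
  m22: -10110 ←essential
  m38: 1-0110 ←essential
  m40: 1010-0 ←essential
  m42: 1010-0 ←essential
  m48: 110000 ←essential
  m54: -10110,1-0110,11011-
  m55: 11011- ←essential
Essential: -10110, 000000, 00110-, 1-0110, 1010-0, 110000, 11011-

YES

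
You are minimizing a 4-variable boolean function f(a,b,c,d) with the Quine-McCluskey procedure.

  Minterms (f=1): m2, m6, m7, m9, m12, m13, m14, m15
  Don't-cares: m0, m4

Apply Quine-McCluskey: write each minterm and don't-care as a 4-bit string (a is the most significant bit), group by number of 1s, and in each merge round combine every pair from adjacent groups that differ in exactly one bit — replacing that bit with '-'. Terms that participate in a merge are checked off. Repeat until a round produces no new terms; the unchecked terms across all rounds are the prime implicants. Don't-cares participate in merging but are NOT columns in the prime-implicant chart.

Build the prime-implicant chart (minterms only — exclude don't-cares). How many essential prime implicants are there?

[col 0] 0000*, 0010*, 0100*, 0110*, 0111*, 1001*, 1100*, 1101*, 1110*, 1111*
[col 1] -100*, -110*, -111*, 0-00*, 0-10*, 00-0*, 01-0*, 011-*, 1-01, 11-0*, 11-1*, 110-*, 111-*
[col 2] -1-0, -11-, 0--0, 11--
Prime implicants: -1-0, -11-, 0--0, 1-01, 11--
PI chart (minterm → PIs covering it):
  2 | 0--0  (sole → essential)
  6 | -1-0,-11-,0--0
  7 | -11-  (sole → essential)
  9 | 1-01  (sole → essential)
  12 | -1-0,11--
  13 | 1-01,11--
  14 | -1-0,-11-,11--
  15 | -11-,11--
Essential prime implicants: -11-, 0--0, 1-01

3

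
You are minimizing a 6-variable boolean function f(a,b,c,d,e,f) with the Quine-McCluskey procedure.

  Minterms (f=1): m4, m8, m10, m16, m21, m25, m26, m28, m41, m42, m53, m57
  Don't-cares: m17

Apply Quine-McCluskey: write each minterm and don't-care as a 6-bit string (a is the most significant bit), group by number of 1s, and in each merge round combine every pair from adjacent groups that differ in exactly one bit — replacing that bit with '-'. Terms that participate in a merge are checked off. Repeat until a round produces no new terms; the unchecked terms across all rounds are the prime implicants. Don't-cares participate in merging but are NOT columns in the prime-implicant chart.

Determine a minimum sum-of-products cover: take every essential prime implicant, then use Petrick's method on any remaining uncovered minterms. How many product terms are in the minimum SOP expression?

Round 0: 000100 001000✓ 001010✓ 010000✓ 010001✓ 010101✓ 011001✓ 011010✓ 011100 101001✓ 101010✓ 110101✓ 111001✓
Round 1: -01010 -10101 -11001 0-1010 0010-0 01-001 010-01 01000- 1-1001
PIs = {-01010, -10101, -11001, 0-1010, 000100, 0010-0, 01-001, 010-01, 01000-, 011100, 1-1001}
Coverage chart:
  m4: 000100 ←essential
  m8: 0010-0 ←essential
  m10: -01010,0-1010,0010-0
  m16: 01000- ←essential
  m21: -10101,010-01
  m25: -11001,01-001
  m26: 0-1010 ←essential
  m28: 011100 ←essential
  m41: 1-1001 ←essential
  m42: -01010 ←essential
  m53: -10101 ←essential
  m57: -11001,1-1001
Essential: -01010, -10101, 0-1010, 000100, 0010-0, 01000-, 011100, 1-1001
Petrick residual → -11001
Min cover (9 terms): b'cd'ef' + bc'de'f + bcd'e'f + a'cd'ef' + a'b'c'de'f' + a'b'cd'f' + a'bc'd'e' + a'bcde'f' + acd'e'f

9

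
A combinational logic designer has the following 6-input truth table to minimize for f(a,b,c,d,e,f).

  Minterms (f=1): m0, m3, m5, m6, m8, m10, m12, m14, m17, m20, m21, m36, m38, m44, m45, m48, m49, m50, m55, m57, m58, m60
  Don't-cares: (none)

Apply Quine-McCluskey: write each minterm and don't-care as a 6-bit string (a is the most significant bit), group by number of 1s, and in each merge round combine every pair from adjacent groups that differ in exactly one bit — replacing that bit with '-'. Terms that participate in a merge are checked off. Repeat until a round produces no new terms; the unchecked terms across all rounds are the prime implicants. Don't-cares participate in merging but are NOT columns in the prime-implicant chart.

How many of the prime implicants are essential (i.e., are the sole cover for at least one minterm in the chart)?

[col 0] 000000*, 000011, 000101*, 000110*, 001000*, 001010*, 001100*, 001110*, 010001*, 010100*, 010101*, 100100*, 100110*, 101100*, 101101*, 110000*, 110001*, 110010*, 110111, 111001*, 111010*, 111100*
[col 1] -00110, -01100, -10001, 0-0101, 00-000, 00-110, 001-00*, 001-10*, 0010-0*, 0011-0*, 010-01, 01010-, 1-1100, 10-100, 1001-0, 10110-, 11-001, 11-010, 1100-0, 11000-
[col 2] 001--0
Prime implicants: -00110, -01100, -10001, 0-0101, 00-000, 00-110, 000011, 001--0, 010-01, 01010-, 1-1100, 10-100, 1001-0, 10110-, 11-001, 11-010, 1100-0, 11000-, 110111
PI chart (minterm → PIs covering it):
  0 | 00-000  (sole → essential)
  3 | 000011  (sole → essential)
  5 | 0-0101  (sole → essential)
  6 | -00110,00-110
  8 | 00-000,001--0
  10 | 001--0  (sole → essential)
  12 | -01100,001--0
  14 | 00-110,001--0
  17 | -10001,010-01
  20 | 01010-  (sole → essential)
  21 | 0-0101,010-01,01010-
  36 | 10-100,1001-0
  38 | -00110,1001-0
  44 | -01100,1-1100,10-100,10110-
  45 | 10110-  (sole → essential)
  48 | 1100-0,11000-
  49 | -10001,11-001,11000-
  50 | 11-010,1100-0
  55 | 110111  (sole → essential)
  57 | 11-001  (sole → essential)
  58 | 11-010  (sole → essential)
  60 | 1-1100  (sole → essential)
Essential prime implicants: 0-0101, 00-000, 000011, 001--0, 01010-, 1-1100, 10110-, 11-001, 11-010, 110111

10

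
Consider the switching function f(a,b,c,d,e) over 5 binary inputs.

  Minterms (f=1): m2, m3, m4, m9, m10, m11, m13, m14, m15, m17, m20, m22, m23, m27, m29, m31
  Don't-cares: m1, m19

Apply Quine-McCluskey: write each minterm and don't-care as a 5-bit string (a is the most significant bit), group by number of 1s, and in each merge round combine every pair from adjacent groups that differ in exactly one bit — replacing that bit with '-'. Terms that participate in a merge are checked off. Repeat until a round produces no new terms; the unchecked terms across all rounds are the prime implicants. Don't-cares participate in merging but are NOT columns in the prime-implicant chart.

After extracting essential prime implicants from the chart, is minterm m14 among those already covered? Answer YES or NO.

size-2^0 implicants → 00001(✓)  00010(✓)  00011(✓)  00100(✓)  01001(✓)  01010(✓)  01011(✓)  01101(✓)  01110(✓)  01111(✓)  10001(✓)  10011(✓)  10100(✓)  10110(✓)  10111(✓)  11011(✓)  11101(✓)  11111(✓)
size-2^1 implicants → -0001(✓)  -0011(✓)  -0100  -1011(✓)  -1101(✓)  -1111(✓)  0-001(✓)  0-010(✓)  0-011(✓)  000-1(✓)  0001-(✓)  01-01(✓)  01-10(✓)  01-11(✓)  010-1(✓)  0101-(✓)  011-1(✓)  0111-(✓)  1-011(✓)  1-111(✓)  10-11(✓)  100-1(✓)  101-0  1011-  11-11(✓)  111-1(✓)
size-2^2 implicants → --011  -00-1  -1-11  -11-1  0-0-1  0-01-  01--1  01-1-  1--11
Unchecked terms (primes): --011, -00-1, -0100, -1-11, -11-1, 0-0-1, 0-01-, 01--1, 01-1-, 1--11, 101-0, 1011-
Minterm coverage:
  m2 ⊆ 0-01- [E]
  m3 ⊆ --011,-00-1,0-0-1,0-01-
  m4 ⊆ -0100 [E]
  m9 ⊆ 0-0-1,01--1
  m10 ⊆ 0-01-,01-1-
  m11 ⊆ --011,-1-11,0-0-1,0-01-,01--1,01-1-
  m13 ⊆ -11-1,01--1
  m14 ⊆ 01-1- [E]
  m15 ⊆ -1-11,-11-1,01--1,01-1-
  m17 ⊆ -00-1 [E]
  m20 ⊆ -0100,101-0
  m22 ⊆ 101-0,1011-
  m23 ⊆ 1--11,1011-
  m27 ⊆ --011,-1-11,1--11
  m29 ⊆ -11-1 [E]
  m31 ⊆ -1-11,-11-1,1--11
E = {-00-1, -0100, -11-1, 0-01-, 01-1-}

YES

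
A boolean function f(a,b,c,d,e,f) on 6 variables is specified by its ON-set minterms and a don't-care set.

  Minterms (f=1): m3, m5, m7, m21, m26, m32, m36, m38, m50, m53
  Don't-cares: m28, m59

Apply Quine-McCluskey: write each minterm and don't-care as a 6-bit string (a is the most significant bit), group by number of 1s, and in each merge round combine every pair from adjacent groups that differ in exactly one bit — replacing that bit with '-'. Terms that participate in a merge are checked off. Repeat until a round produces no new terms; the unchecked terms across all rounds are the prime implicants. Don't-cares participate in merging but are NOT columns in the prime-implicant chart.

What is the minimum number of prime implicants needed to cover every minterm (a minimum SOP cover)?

7

Round 0: 000011✓ 000101✓ 000111✓ 010101✓ 011010 011100 100000✓ 100100✓ 100110✓ 110010 110101✓ 111011
Round 1: -10101 0-0101 000-11 0001-1 100-00 1001-0
PIs = {-10101, 0-0101, 000-11, 0001-1, 011010, 011100, 100-00, 1001-0, 110010, 111011}
Coverage chart:
  m3: 000-11 ←essential
  m5: 0-0101,0001-1
  m7: 000-11,0001-1
  m21: -10101,0-0101
  m26: 011010 ←essential
  m32: 100-00 ←essential
  m36: 100-00,1001-0
  m38: 1001-0 ←essential
  m50: 110010 ←essential
  m53: -10101 ←essential
Essential: -10101, 000-11, 011010, 100-00, 1001-0, 110010
Petrick residual → 0-0101
Min cover (7 terms): bc'de'f + a'c'de'f + a'b'c'ef + a'bcd'ef' + ab'c'e'f' + ab'c'df' + abc'd'ef'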